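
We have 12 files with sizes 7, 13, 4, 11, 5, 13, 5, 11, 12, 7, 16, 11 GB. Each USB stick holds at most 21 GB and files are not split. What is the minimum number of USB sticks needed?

Total = 16 + 13 + 13 + 12 + 11 + 11 + 11 + 7 + 7 + 5 + 5 + 4 = 115 GB.
Lower bound: ⌈115/21⌉ = 6 USB sticks.
Also, 7 files each exceed 21/2 GB, and no two of those can share a USB stick, so at least 7 USB sticks are needed.
A packing using 7 USB sticks:
  USB stick 1: 16 + 5 = 21
  USB stick 2: 13 + 7 = 20
  USB stick 3: 13 + 7 = 20
  USB stick 4: 12 + 5 + 4 = 21
  USB stick 5: 11 = 11
  USB stick 6: 11 = 11
  USB stick 7: 11 = 11
This matches the lower bound, so 7 is optimal.

7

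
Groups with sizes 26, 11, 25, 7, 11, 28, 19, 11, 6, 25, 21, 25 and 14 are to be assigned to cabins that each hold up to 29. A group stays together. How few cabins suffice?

Total = 28 + 26 + 25 + 25 + 25 + 21 + 19 + 14 + 11 + 11 + 11 + 7 + 6 = 229.
Lower bound: ⌈229/29⌉ = 8 cabins.
A packing using 9 cabins:
  cabin 1: 28 = 28
  cabin 2: 26 = 26
  cabin 3: 25 = 25
  cabin 4: 25 = 25
  cabin 5: 25 = 25
  cabin 6: 21 + 7 = 28
  cabin 7: 19 + 6 = 25
  cabin 8: 14 + 11 = 25
  cabin 9: 11 + 11 = 22
No arrangement into 8 cabins stays within capacity, so 9 is optimal.

9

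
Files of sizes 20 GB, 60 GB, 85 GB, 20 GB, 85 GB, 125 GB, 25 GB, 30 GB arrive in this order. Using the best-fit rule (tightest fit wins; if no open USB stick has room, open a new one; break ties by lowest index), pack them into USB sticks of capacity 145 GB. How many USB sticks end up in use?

4

  20 → USB stick 1 (new)  [load 20/145]
  60 → USB stick 1  [load 80/145]
  85 → USB stick 2 (new)  [load 85/145]
  20 → USB stick 2  [load 105/145]
  85 → USB stick 3 (new)  [load 85/145]
  125 → USB stick 4 (new)  [load 125/145]
  25 → USB stick 2  [load 130/145]
  30 → USB stick 3  [load 115/145]
4 USB sticks opened.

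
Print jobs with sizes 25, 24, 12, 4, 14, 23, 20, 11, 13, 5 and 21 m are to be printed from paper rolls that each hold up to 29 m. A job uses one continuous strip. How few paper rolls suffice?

Total = 25 + 24 + 23 + 21 + 20 + 14 + 13 + 12 + 11 + 5 + 4 = 172 m.
Lower bound: ⌈172/29⌉ = 6 paper rolls.
A packing using 7 paper rolls:
  roll 1: 25 + 4 = 29
  roll 2: 24 + 5 = 29
  roll 3: 23 = 23
  roll 4: 21 = 21
  roll 5: 20 = 20
  roll 6: 14 + 13 = 27
  roll 7: 12 + 11 = 23
No arrangement into 6 paper rolls stays within capacity, so 7 is optimal.

7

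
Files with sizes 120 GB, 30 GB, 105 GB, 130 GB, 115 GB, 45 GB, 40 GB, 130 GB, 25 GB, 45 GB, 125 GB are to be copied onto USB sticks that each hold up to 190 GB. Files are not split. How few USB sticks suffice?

6

Total = 130 + 130 + 125 + 120 + 115 + 105 + 45 + 45 + 40 + 30 + 25 = 910 GB.
Lower bound: ⌈910/190⌉ = 5 USB sticks.
Also, 6 files each exceed 95 GB, and no two of those can share a USB stick, so at least 6 USB sticks are needed.
A packing using 6 USB sticks:
  USB stick 1: 130 + 45 = 175
  USB stick 2: 130 + 45 = 175
  USB stick 3: 125 + 40 + 25 = 190
  USB stick 4: 120 + 30 = 150
  USB stick 5: 115 = 115
  USB stick 6: 105 = 105
This matches the lower bound, so 6 is optimal.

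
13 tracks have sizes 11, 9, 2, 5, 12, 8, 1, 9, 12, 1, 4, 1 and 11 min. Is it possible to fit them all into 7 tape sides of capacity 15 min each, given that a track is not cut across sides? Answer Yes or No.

A valid assignment using 7 tape sides:
  side 1: 12 + 2 + 1 = 15
  side 2: 12 + 1 + 1 = 14
  side 3: 11 + 4 = 15
  side 4: 11 = 11
  side 5: 9 + 5 = 14
  side 6: 9 = 9
  side 7: 8 = 8
Every load is within 15 min, so 7 tape sides suffice.

Yes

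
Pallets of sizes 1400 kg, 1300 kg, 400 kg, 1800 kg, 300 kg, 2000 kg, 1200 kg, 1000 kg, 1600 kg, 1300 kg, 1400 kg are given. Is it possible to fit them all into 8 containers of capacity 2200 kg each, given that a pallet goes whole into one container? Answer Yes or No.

Yes

A valid assignment using 8 containers:
  container 1: 2000 = 2000
  container 2: 1800 + 400 = 2200
  container 3: 1600 + 300 = 1900
  container 4: 1400 = 1400
  container 5: 1400 = 1400
  container 6: 1300 = 1300
  container 7: 1300 = 1300
  container 8: 1200 + 1000 = 2200
Every load is within 2200 kg, so 8 containers suffice.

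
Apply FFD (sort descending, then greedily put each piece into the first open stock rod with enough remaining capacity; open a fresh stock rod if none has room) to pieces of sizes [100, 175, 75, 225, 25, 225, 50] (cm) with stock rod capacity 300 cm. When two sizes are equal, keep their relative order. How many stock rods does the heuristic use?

3

Sorted descending: 225, 225, 175, 100, 75, 50, 25.
  225 → stock rod 1 (new)  [load 225/300]
  225 → stock rod 2 (new)  [load 225/300]
  175 → stock rod 3 (new)  [load 175/300]
  100 → stock rod 3  [load 275/300]
  75 → stock rod 1  [load 300/300]
  50 → stock rod 2  [load 275/300]
  25 → stock rod 2  [load 300/300]
3 stock rods opened.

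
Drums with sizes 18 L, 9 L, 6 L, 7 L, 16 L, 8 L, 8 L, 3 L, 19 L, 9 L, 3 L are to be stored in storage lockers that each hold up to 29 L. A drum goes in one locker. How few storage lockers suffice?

Total = 19 + 18 + 16 + 9 + 9 + 8 + 8 + 7 + 6 + 3 + 3 = 106 L.
Lower bound: ⌈106/29⌉ = 4 storage lockers.
A packing using 4 storage lockers:
  locker 1: 19 + 9 = 28
  locker 2: 18 + 9 = 27
  locker 3: 16 + 8 + 3 = 27
  locker 4: 8 + 7 + 6 + 3 = 24
This matches the lower bound, so 4 is optimal.

4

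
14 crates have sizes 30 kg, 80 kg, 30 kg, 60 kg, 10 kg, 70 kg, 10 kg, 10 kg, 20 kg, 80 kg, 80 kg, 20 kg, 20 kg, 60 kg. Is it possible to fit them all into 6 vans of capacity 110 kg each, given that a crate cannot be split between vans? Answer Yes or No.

Yes

A valid assignment using 6 vans:
  van 1: 80 + 30 = 110
  van 2: 80 + 30 = 110
  van 3: 80 + 20 + 10 = 110
  van 4: 70 + 20 + 20 = 110
  van 5: 60 + 10 + 10 = 80
  van 6: 60 = 60
Every load is within 110 kg, so 6 vans suffice.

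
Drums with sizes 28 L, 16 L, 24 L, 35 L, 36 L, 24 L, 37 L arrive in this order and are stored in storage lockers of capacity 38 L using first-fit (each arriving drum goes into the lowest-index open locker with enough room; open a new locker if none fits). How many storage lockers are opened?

7

  28 → locker 1 (new)  [load 28/38]
  16 → locker 2 (new)  [load 16/38]
  24 → locker 3 (new)  [load 24/38]
  35 → locker 4 (new)  [load 35/38]
  36 → locker 5 (new)  [load 36/38]
  24 → locker 6 (new)  [load 24/38]
  37 → locker 7 (new)  [load 37/38]
7 storage lockers opened.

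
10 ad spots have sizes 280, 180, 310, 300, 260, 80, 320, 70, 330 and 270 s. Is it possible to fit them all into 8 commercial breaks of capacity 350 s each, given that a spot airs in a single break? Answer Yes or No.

Yes

A valid assignment using 8 commercial breaks:
  break 1: 330 = 330
  break 2: 320 = 320
  break 3: 310 = 310
  break 4: 300 = 300
  break 5: 280 + 70 = 350
  break 6: 270 + 80 = 350
  break 7: 260 = 260
  break 8: 180 = 180
Every load is within 350 s, so 8 commercial breaks suffice.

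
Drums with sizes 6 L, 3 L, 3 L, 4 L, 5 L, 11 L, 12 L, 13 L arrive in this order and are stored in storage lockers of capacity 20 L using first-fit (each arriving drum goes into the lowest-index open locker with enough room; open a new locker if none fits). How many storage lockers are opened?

4

  6 → locker 1 (new)  [load 6/20]
  3 → locker 1  [load 9/20]
  3 → locker 1  [load 12/20]
  4 → locker 1  [load 16/20]
  5 → locker 2 (new)  [load 5/20]
  11 → locker 2  [load 16/20]
  12 → locker 3 (new)  [load 12/20]
  13 → locker 4 (new)  [load 13/20]
4 storage lockers opened.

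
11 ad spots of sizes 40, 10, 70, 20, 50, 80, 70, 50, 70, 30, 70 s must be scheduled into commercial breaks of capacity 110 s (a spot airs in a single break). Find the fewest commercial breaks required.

Total = 80 + 70 + 70 + 70 + 70 + 50 + 50 + 40 + 30 + 20 + 10 = 560 s.
Lower bound: ⌈560/110⌉ = 6 commercial breaks.
A packing using 6 commercial breaks:
  break 1: 80 + 30 = 110
  break 2: 70 + 40 = 110
  break 3: 70 + 20 + 10 = 100
  break 4: 70 = 70
  break 5: 70 = 70
  break 6: 50 + 50 = 100
This matches the lower bound, so 6 is optimal.

6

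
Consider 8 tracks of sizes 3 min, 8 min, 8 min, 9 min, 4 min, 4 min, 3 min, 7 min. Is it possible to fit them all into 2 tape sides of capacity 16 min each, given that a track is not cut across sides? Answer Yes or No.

No

Total = 46 min; ⌈46/16⌉ = 3.
At least 3 tape sides are required, but only 2 are allowed.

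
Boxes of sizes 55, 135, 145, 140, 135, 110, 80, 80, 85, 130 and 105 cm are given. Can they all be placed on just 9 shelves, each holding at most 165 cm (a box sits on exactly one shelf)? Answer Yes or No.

Yes

A valid assignment using 9 shelves:
  shelf 1: 145 = 145
  shelf 2: 140 = 140
  shelf 3: 135 = 135
  shelf 4: 135 = 135
  shelf 5: 130 = 130
  shelf 6: 110 + 55 = 165
  shelf 7: 105 = 105
  shelf 8: 85 + 80 = 165
  shelf 9: 80 = 80
Every load is within 165 cm, so 9 shelves suffice.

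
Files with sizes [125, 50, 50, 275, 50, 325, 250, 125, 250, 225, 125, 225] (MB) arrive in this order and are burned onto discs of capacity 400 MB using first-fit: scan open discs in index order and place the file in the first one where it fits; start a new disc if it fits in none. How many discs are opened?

7

  125 → disc 1 (new)  [load 125/400]
  50 → disc 1  [load 175/400]
  50 → disc 1  [load 225/400]
  275 → disc 2 (new)  [load 275/400]
  50 → disc 1  [load 275/400]
  325 → disc 3 (new)  [load 325/400]
  250 → disc 4 (new)  [load 250/400]
  125 → disc 1  [load 400/400]
  250 → disc 5 (new)  [load 250/400]
  225 → disc 6 (new)  [load 225/400]
  125 → disc 2  [load 400/400]
  225 → disc 7 (new)  [load 225/400]
7 discs opened.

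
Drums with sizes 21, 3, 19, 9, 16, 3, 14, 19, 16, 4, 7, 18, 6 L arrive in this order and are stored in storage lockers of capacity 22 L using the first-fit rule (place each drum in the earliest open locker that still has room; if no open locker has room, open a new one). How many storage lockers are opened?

  21 → locker 1 (new)  [load 21/22]
  3 → locker 2 (new)  [load 3/22]
  19 → locker 2  [load 22/22]
  9 → locker 3 (new)  [load 9/22]
  16 → locker 4 (new)  [load 16/22]
  3 → locker 3  [load 12/22]
  14 → locker 5 (new)  [load 14/22]
  19 → locker 6 (new)  [load 19/22]
  16 → locker 7 (new)  [load 16/22]
  4 → locker 3  [load 16/22]
  7 → locker 5  [load 21/22]
  18 → locker 8 (new)  [load 18/22]
  6 → locker 3  [load 22/22]
8 storage lockers opened.

8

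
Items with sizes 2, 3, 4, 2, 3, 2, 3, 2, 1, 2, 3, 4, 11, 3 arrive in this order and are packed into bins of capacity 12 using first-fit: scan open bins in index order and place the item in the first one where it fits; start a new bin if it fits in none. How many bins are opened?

  2 → bin 1 (new)  [load 2/12]
  3 → bin 1  [load 5/12]
  4 → bin 1  [load 9/12]
  2 → bin 1  [load 11/12]
  3 → bin 2 (new)  [load 3/12]
  2 → bin 2  [load 5/12]
  3 → bin 2  [load 8/12]
  2 → bin 2  [load 10/12]
  1 → bin 1  [load 12/12]
  2 → bin 2  [load 12/12]
  3 → bin 3 (new)  [load 3/12]
  4 → bin 3  [load 7/12]
  11 → bin 4 (new)  [load 11/12]
  3 → bin 3  [load 10/12]
4 bins opened.

4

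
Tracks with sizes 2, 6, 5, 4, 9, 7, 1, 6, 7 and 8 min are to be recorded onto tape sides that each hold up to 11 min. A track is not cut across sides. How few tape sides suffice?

Total = 9 + 8 + 7 + 7 + 6 + 6 + 5 + 4 + 2 + 1 = 55 min.
Lower bound: ⌈55/11⌉ = 5 tape sides.
Also, 6 tracks each exceed 11/2 min, and no two of those can share a side, so at least 6 tape sides are needed.
A packing using 6 tape sides:
  side 1: 9 + 2 = 11
  side 2: 8 + 1 = 9
  side 3: 7 + 4 = 11
  side 4: 7 = 7
  side 5: 6 + 5 = 11
  side 6: 6 = 6
This matches the lower bound, so 6 is optimal.

6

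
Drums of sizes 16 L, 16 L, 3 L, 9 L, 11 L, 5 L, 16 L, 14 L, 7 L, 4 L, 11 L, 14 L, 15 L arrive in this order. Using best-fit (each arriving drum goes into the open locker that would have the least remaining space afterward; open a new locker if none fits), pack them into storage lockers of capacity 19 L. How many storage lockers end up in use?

  16 → locker 1 (new)  [load 16/19]
  16 → locker 2 (new)  [load 16/19]
  3 → locker 1  [load 19/19]
  9 → locker 3 (new)  [load 9/19]
  11 → locker 4 (new)  [load 11/19]
  5 → locker 4  [load 16/19]
  16 → locker 5 (new)  [load 16/19]
  14 → locker 6 (new)  [load 14/19]
  7 → locker 3  [load 16/19]
  4 → locker 6  [load 18/19]
  11 → locker 7 (new)  [load 11/19]
  14 → locker 8 (new)  [load 14/19]
  15 → locker 9 (new)  [load 15/19]
9 storage lockers opened.

9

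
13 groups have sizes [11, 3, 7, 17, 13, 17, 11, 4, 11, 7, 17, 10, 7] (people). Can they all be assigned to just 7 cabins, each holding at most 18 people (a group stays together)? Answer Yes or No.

Total = 135 people; ⌈135/18⌉ = 8.
At least 8 cabins are required, but only 7 are allowed.

No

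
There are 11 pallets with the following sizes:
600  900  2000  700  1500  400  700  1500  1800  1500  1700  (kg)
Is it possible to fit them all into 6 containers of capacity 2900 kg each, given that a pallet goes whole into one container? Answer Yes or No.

Yes

A valid assignment using 6 containers:
  container 1: 2000 + 900 = 2900
  container 2: 1800 + 700 + 400 = 2900
  container 3: 1700 + 700 = 2400
  container 4: 1500 + 600 = 2100
  container 5: 1500 = 1500
  container 6: 1500 = 1500
Every load is within 2900 kg, so 6 containers suffice.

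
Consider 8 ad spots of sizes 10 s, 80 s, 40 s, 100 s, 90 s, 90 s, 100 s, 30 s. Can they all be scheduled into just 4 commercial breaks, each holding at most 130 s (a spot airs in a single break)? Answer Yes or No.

No

Total = 540 s; ⌈540/130⌉ = 5.
At least 5 commercial breaks are required, but only 4 are allowed.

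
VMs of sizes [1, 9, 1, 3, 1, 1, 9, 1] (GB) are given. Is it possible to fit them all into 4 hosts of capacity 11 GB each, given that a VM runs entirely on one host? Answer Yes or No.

A valid assignment using 3 hosts:
  host 1: 9 + 1 + 1 = 11
  host 2: 9 + 1 + 1 = 11
  host 3: 3 + 1 = 4
That uses only 3 ≤ 4, so 4 hosts are enough.

Yes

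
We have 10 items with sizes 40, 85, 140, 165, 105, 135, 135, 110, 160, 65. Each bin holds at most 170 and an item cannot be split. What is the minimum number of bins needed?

Total = 165 + 160 + 140 + 135 + 135 + 110 + 105 + 85 + 65 + 40 = 1140.
Lower bound: ⌈1140/170⌉ = 7 bins.
A packing using 8 bins:
  bin 1: 165 = 165
  bin 2: 160 = 160
  bin 3: 140 = 140
  bin 4: 135 = 135
  bin 5: 135 = 135
  bin 6: 110 + 40 = 150
  bin 7: 105 + 65 = 170
  bin 8: 85 = 85
No arrangement into 7 bins stays within capacity, so 8 is optimal.

8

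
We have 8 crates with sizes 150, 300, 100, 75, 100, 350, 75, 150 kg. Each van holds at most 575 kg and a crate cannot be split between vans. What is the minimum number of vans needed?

3

Total = 350 + 300 + 150 + 150 + 100 + 100 + 75 + 75 = 1300 kg.
Lower bound: ⌈1300/575⌉ = 3 vans.
A packing using 3 vans:
  van 1: 350 + 150 + 75 = 575
  van 2: 300 + 150 + 100 = 550
  van 3: 100 + 75 = 175
This matches the lower bound, so 3 is optimal.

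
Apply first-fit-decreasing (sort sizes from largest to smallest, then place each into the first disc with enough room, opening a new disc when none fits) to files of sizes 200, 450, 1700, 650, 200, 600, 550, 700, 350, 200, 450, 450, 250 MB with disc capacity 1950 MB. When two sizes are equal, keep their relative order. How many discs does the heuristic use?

4

Sorted descending: 1700, 700, 650, 600, 550, 450, 450, 450, 350, 250, 200, 200, 200.
  1700 → disc 1 (new)  [load 1700/1950]
  700 → disc 2 (new)  [load 700/1950]
  650 → disc 2  [load 1350/1950]
  600 → disc 2  [load 1950/1950]
  550 → disc 3 (new)  [load 550/1950]
  450 → disc 3  [load 1000/1950]
  450 → disc 3  [load 1450/1950]
  450 → disc 3  [load 1900/1950]
  350 → disc 4 (new)  [load 350/1950]
  250 → disc 1  [load 1950/1950]
  200 → disc 4  [load 550/1950]
  200 → disc 4  [load 750/1950]
  200 → disc 4  [load 950/1950]
4 discs opened.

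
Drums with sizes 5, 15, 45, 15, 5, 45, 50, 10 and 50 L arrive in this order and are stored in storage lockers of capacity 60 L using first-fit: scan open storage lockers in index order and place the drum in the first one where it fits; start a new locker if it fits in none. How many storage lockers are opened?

  5 → locker 1 (new)  [load 5/60]
  15 → locker 1  [load 20/60]
  45 → locker 2 (new)  [load 45/60]
  15 → locker 1  [load 35/60]
  5 → locker 1  [load 40/60]
  45 → locker 3 (new)  [load 45/60]
  50 → locker 4 (new)  [load 50/60]
  10 → locker 1  [load 50/60]
  50 → locker 5 (new)  [load 50/60]
5 storage lockers opened.

5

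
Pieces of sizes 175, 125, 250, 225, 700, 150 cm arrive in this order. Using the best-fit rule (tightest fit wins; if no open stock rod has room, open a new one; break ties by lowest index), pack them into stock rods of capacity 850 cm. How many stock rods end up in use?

  175 → stock rod 1 (new)  [load 175/850]
  125 → stock rod 1  [load 300/850]
  250 → stock rod 1  [load 550/850]
  225 → stock rod 1  [load 775/850]
  700 → stock rod 2 (new)  [load 700/850]
  150 → stock rod 2  [load 850/850]
2 stock rods opened.

2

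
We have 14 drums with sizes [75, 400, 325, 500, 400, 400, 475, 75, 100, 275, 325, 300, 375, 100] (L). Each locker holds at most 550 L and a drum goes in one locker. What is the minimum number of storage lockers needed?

10

Total = 500 + 475 + 400 + 400 + 400 + 375 + 325 + 325 + 300 + 275 + 100 + 100 + 75 + 75 = 4125 L.
Lower bound: ⌈4125/550⌉ = 8 storage lockers.
Also, 9 drums each exceed 275 L, and no two of those can share a locker, so at least 9 storage lockers are needed.
A packing using 10 storage lockers:
  locker 1: 500 = 500
  locker 2: 475 + 75 = 550
  locker 3: 400 + 100 = 500
  locker 4: 400 + 100 = 500
  locker 5: 400 + 75 = 475
  locker 6: 375 = 375
  locker 7: 325 = 325
  locker 8: 325 = 325
  locker 9: 300 = 300
  locker 10: 275 = 275
No arrangement into 9 storage lockers stays within capacity, so 10 is optimal.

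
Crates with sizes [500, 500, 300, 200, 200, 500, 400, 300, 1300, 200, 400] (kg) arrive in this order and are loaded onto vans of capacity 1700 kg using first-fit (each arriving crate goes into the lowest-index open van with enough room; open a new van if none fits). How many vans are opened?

3

  500 → van 1 (new)  [load 500/1700]
  500 → van 1  [load 1000/1700]
  300 → van 1  [load 1300/1700]
  200 → van 1  [load 1500/1700]
  200 → van 1  [load 1700/1700]
  500 → van 2 (new)  [load 500/1700]
  400 → van 2  [load 900/1700]
  300 → van 2  [load 1200/1700]
  1300 → van 3 (new)  [load 1300/1700]
  200 → van 2  [load 1400/1700]
  400 → van 3  [load 1700/1700]
3 vans opened.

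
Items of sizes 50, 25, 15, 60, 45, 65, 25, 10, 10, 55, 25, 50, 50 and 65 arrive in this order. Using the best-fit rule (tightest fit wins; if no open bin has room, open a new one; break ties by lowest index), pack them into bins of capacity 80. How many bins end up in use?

  50 → bin 1 (new)  [load 50/80]
  25 → bin 1  [load 75/80]
  15 → bin 2 (new)  [load 15/80]
  60 → bin 2  [load 75/80]
  45 → bin 3 (new)  [load 45/80]
  65 → bin 4 (new)  [load 65/80]
  25 → bin 3  [load 70/80]
  10 → bin 3  [load 80/80]
  10 → bin 4  [load 75/80]
  55 → bin 5 (new)  [load 55/80]
  25 → bin 5  [load 80/80]
  50 → bin 6 (new)  [load 50/80]
  50 → bin 7 (new)  [load 50/80]
  65 → bin 8 (new)  [load 65/80]
8 bins opened.

8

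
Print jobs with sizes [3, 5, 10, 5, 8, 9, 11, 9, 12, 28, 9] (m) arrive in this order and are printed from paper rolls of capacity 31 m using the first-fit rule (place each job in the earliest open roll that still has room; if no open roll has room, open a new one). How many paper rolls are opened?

  3 → roll 1 (new)  [load 3/31]
  5 → roll 1  [load 8/31]
  10 → roll 1  [load 18/31]
  5 → roll 1  [load 23/31]
  8 → roll 1  [load 31/31]
  9 → roll 2 (new)  [load 9/31]
  11 → roll 2  [load 20/31]
  9 → roll 2  [load 29/31]
  12 → roll 3 (new)  [load 12/31]
  28 → roll 4 (new)  [load 28/31]
  9 → roll 3  [load 21/31]
4 paper rolls opened.

4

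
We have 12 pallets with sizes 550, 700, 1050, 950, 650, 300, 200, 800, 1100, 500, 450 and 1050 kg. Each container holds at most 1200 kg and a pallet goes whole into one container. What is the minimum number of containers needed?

8

Total = 1100 + 1050 + 1050 + 950 + 800 + 700 + 650 + 550 + 500 + 450 + 300 + 200 = 8300 kg.
Lower bound: ⌈8300/1200⌉ = 7 containers.
A packing using 8 containers:
  container 1: 1100 = 1100
  container 2: 1050 = 1050
  container 3: 1050 = 1050
  container 4: 950 + 200 = 1150
  container 5: 800 + 300 = 1100
  container 6: 700 + 500 = 1200
  container 7: 650 + 550 = 1200
  container 8: 450 = 450
No arrangement into 7 containers stays within capacity, so 8 is optimal.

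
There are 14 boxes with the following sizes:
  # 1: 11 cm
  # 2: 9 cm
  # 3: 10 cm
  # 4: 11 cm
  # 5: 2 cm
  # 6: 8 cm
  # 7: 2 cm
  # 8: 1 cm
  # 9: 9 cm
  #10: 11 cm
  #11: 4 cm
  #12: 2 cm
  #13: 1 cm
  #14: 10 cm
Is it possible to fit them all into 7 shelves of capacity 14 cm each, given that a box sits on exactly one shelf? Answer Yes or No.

Total = 91 cm; ⌈91/14⌉ = 7.
8 boxes each exceed half the capacity and cannot share a shelf, forcing at least 8 shelves.
At least 8 shelves are required, but only 7 are allowed.

No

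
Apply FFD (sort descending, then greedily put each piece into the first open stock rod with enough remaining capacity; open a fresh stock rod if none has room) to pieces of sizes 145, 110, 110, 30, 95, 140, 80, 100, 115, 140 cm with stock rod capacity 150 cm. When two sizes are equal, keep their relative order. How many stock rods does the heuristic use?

Sorted descending: 145, 140, 140, 115, 110, 110, 100, 95, 80, 30.
  145 → stock rod 1 (new)  [load 145/150]
  140 → stock rod 2 (new)  [load 140/150]
  140 → stock rod 3 (new)  [load 140/150]
  115 → stock rod 4 (new)  [load 115/150]
  110 → stock rod 5 (new)  [load 110/150]
  110 → stock rod 6 (new)  [load 110/150]
  100 → stock rod 7 (new)  [load 100/150]
  95 → stock rod 8 (new)  [load 95/150]
  80 → stock rod 9 (new)  [load 80/150]
  30 → stock rod 4  [load 145/150]
9 stock rods opened.

9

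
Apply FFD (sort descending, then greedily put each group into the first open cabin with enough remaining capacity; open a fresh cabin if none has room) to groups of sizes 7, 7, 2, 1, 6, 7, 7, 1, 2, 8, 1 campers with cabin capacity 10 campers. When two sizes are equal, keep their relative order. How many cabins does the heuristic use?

Sorted descending: 8, 7, 7, 7, 7, 6, 2, 2, 1, 1, 1.
  8 → cabin 1 (new)  [load 8/10]
  7 → cabin 2 (new)  [load 7/10]
  7 → cabin 3 (new)  [load 7/10]
  7 → cabin 4 (new)  [load 7/10]
  7 → cabin 5 (new)  [load 7/10]
  6 → cabin 6 (new)  [load 6/10]
  2 → cabin 1  [load 10/10]
  2 → cabin 2  [load 9/10]
  1 → cabin 2  [load 10/10]
  1 → cabin 3  [load 8/10]
  1 → cabin 3  [load 9/10]
6 cabins opened.

6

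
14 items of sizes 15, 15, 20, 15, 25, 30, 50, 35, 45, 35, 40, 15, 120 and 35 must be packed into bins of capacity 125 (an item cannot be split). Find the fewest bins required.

4

Total = 120 + 50 + 45 + 40 + 35 + 35 + 35 + 30 + 25 + 20 + 15 + 15 + 15 + 15 = 495.
Lower bound: ⌈495/125⌉ = 4 bins.
A packing using 4 bins:
  bin 1: 120 = 120
  bin 2: 50 + 45 + 30 = 125
  bin 3: 40 + 35 + 35 + 15 = 125
  bin 4: 35 + 25 + 20 + 15 + 15 + 15 = 125
This matches the lower bound, so 4 is optimal.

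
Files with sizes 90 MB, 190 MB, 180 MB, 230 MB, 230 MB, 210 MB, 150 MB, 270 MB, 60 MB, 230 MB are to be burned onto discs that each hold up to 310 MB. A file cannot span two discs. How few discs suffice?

8

Total = 270 + 230 + 230 + 230 + 210 + 190 + 180 + 150 + 90 + 60 = 1840 MB.
Lower bound: ⌈1840/310⌉ = 6 discs.
Also, 7 files each exceed 155 MB, and no two of those can share a disc, so at least 7 discs are needed.
A packing using 8 discs:
  disc 1: 270 = 270
  disc 2: 230 + 60 = 290
  disc 3: 230 = 230
  disc 4: 230 = 230
  disc 5: 210 + 90 = 300
  disc 6: 190 = 190
  disc 7: 180 = 180
  disc 8: 150 = 150
No arrangement into 7 discs stays within capacity, so 8 is optimal.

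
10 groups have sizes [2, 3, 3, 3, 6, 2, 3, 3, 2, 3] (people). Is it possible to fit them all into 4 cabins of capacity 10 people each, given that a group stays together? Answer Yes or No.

Yes

A valid assignment using 4 cabins:
  cabin 1: 6 + 3 = 9
  cabin 2: 3 + 3 + 3 = 9
  cabin 3: 3 + 3 + 2 + 2 = 10
  cabin 4: 2 = 2
Every load is within 10 people, so 4 cabins suffice.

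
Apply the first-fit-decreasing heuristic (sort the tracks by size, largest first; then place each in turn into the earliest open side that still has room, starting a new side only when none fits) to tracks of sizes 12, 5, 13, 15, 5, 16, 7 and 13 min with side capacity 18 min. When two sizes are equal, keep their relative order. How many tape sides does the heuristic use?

Sorted descending: 16, 15, 13, 13, 12, 7, 5, 5.
  16 → side 1 (new)  [load 16/18]
  15 → side 2 (new)  [load 15/18]
  13 → side 3 (new)  [load 13/18]
  13 → side 4 (new)  [load 13/18]
  12 → side 5 (new)  [load 12/18]
  7 → side 6 (new)  [load 7/18]
  5 → side 3  [load 18/18]
  5 → side 4  [load 18/18]
6 tape sides opened.

6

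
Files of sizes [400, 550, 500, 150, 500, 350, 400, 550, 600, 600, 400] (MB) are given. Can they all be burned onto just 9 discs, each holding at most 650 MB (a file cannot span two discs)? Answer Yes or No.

Total = 5000 MB; ⌈5000/650⌉ = 8.
10 files each exceed half the capacity and cannot share a disc, forcing at least 10 discs.
At least 10 discs are required, but only 9 are allowed.

No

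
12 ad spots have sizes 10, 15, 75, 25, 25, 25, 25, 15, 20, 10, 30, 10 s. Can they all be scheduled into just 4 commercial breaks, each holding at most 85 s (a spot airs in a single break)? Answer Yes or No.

Yes

A valid assignment using 4 commercial breaks:
  break 1: 75 + 10 = 85
  break 2: 30 + 25 + 25 = 80
  break 3: 25 + 25 + 20 + 15 = 85
  break 4: 15 + 10 + 10 = 35
Every load is within 85 s, so 4 commercial breaks suffice.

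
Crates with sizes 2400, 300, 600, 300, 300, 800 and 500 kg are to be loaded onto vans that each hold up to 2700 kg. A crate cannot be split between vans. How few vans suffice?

2

Total = 2400 + 800 + 600 + 500 + 300 + 300 + 300 = 5200 kg.
Lower bound: ⌈5200/2700⌉ = 2 vans.
A packing using 2 vans:
  van 1: 2400 + 300 = 2700
  van 2: 800 + 600 + 500 + 300 + 300 = 2500
This matches the lower bound, so 2 is optimal.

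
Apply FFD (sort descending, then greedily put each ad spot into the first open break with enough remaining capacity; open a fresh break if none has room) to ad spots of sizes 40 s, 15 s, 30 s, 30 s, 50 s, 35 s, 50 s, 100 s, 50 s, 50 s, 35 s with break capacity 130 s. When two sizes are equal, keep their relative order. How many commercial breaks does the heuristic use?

4

Sorted descending: 100, 50, 50, 50, 50, 40, 35, 35, 30, 30, 15.
  100 → break 1 (new)  [load 100/130]
  50 → break 2 (new)  [load 50/130]
  50 → break 2  [load 100/130]
  50 → break 3 (new)  [load 50/130]
  50 → break 3  [load 100/130]
  40 → break 4 (new)  [load 40/130]
  35 → break 4  [load 75/130]
  35 → break 4  [load 110/130]
  30 → break 1  [load 130/130]
  30 → break 2  [load 130/130]
  15 → break 3  [load 115/130]
4 commercial breaks opened.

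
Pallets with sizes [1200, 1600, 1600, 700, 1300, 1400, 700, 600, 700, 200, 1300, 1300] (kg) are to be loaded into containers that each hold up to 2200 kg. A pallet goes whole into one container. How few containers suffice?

Total = 1600 + 1600 + 1400 + 1300 + 1300 + 1300 + 1200 + 700 + 700 + 700 + 600 + 200 = 12600 kg.
Lower bound: ⌈12600/2200⌉ = 6 containers.
Also, 7 pallets each exceed 1100 kg, and no two of those can share a container, so at least 7 containers are needed.
A packing using 7 containers:
  container 1: 1600 + 600 = 2200
  container 2: 1600 + 200 = 1800
  container 3: 1400 + 700 = 2100
  container 4: 1300 + 700 = 2000
  container 5: 1300 + 700 = 2000
  container 6: 1300 = 1300
  container 7: 1200 = 1200
This matches the lower bound, so 7 is optimal.

7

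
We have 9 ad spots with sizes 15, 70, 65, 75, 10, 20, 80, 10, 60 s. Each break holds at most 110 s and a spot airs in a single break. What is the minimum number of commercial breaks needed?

5

Total = 80 + 75 + 70 + 65 + 60 + 20 + 15 + 10 + 10 = 405 s.
Lower bound: ⌈405/110⌉ = 4 commercial breaks.
Also, 5 ad spots each exceed 55 s, and no two of those can share a break, so at least 5 commercial breaks are needed.
A packing using 5 commercial breaks:
  break 1: 80 + 20 + 10 = 110
  break 2: 75 + 15 + 10 = 100
  break 3: 70 = 70
  break 4: 65 = 65
  break 5: 60 = 60
This matches the lower bound, so 5 is optimal.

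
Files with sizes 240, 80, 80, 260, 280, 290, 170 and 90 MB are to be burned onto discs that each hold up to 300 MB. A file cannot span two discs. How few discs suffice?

6

Total = 290 + 280 + 260 + 240 + 170 + 90 + 80 + 80 = 1490 MB.
Lower bound: ⌈1490/300⌉ = 5 discs.
A packing using 6 discs:
  disc 1: 290 = 290
  disc 2: 280 = 280
  disc 3: 260 = 260
  disc 4: 240 = 240
  disc 5: 170 + 90 = 260
  disc 6: 80 + 80 = 160
No arrangement into 5 discs stays within capacity, so 6 is optimal.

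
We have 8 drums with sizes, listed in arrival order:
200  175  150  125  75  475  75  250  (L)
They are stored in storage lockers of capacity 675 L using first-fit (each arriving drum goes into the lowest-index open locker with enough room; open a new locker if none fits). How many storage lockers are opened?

3

  200 → locker 1 (new)  [load 200/675]
  175 → locker 1  [load 375/675]
  150 → locker 1  [load 525/675]
  125 → locker 1  [load 650/675]
  75 → locker 2 (new)  [load 75/675]
  475 → locker 2  [load 550/675]
  75 → locker 2  [load 625/675]
  250 → locker 3 (new)  [load 250/675]
3 storage lockers opened.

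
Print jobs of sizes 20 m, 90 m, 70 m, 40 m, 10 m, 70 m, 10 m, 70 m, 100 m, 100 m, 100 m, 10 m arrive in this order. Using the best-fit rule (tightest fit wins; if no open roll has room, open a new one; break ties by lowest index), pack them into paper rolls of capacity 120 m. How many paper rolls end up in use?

7

  20 → roll 1 (new)  [load 20/120]
  90 → roll 1  [load 110/120]
  70 → roll 2 (new)  [load 70/120]
  40 → roll 2  [load 110/120]
  10 → roll 1  [load 120/120]
  70 → roll 3 (new)  [load 70/120]
  10 → roll 2  [load 120/120]
  70 → roll 4 (new)  [load 70/120]
  100 → roll 5 (new)  [load 100/120]
  100 → roll 6 (new)  [load 100/120]
  100 → roll 7 (new)  [load 100/120]
  10 → roll 5  [load 110/120]
7 paper rolls opened.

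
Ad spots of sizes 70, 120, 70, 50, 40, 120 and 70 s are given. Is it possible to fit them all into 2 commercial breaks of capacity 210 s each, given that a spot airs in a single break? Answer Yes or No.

No

Total = 540 s; ⌈540/210⌉ = 3.
At least 3 commercial breaks are required, but only 2 are allowed.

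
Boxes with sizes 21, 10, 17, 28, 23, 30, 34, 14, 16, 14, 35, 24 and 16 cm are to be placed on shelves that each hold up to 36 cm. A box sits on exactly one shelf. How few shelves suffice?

Total = 35 + 34 + 30 + 28 + 24 + 23 + 21 + 17 + 16 + 16 + 14 + 14 + 10 = 282 cm.
Lower bound: ⌈282/36⌉ = 8 shelves.
A packing using 9 shelves:
  shelf 1: 35 = 35
  shelf 2: 34 = 34
  shelf 3: 30 = 30
  shelf 4: 28 = 28
  shelf 5: 24 + 10 = 34
  shelf 6: 23 = 23
  shelf 7: 21 + 14 = 35
  shelf 8: 17 + 16 = 33
  shelf 9: 16 + 14 = 30
No arrangement into 8 shelves stays within capacity, so 9 is optimal.

9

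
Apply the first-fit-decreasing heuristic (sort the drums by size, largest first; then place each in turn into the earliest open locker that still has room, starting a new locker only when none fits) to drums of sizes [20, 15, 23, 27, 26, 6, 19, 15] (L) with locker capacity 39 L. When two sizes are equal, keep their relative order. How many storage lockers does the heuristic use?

5

Sorted descending: 27, 26, 23, 20, 19, 15, 15, 6.
  27 → locker 1 (new)  [load 27/39]
  26 → locker 2 (new)  [load 26/39]
  23 → locker 3 (new)  [load 23/39]
  20 → locker 4 (new)  [load 20/39]
  19 → locker 4  [load 39/39]
  15 → locker 3  [load 38/39]
  15 → locker 5 (new)  [load 15/39]
  6 → locker 1  [load 33/39]
5 storage lockers opened.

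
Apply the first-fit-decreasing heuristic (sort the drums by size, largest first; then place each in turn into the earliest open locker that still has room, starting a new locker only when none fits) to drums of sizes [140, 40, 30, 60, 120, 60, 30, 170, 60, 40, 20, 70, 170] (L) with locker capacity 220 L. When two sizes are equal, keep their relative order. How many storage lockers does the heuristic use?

5

Sorted descending: 170, 170, 140, 120, 70, 60, 60, 60, 40, 40, 30, 30, 20.
  170 → locker 1 (new)  [load 170/220]
  170 → locker 2 (new)  [load 170/220]
  140 → locker 3 (new)  [load 140/220]
  120 → locker 4 (new)  [load 120/220]
  70 → locker 3  [load 210/220]
  60 → locker 4  [load 180/220]
  60 → locker 5 (new)  [load 60/220]
  60 → locker 5  [load 120/220]
  40 → locker 1  [load 210/220]
  40 → locker 2  [load 210/220]
  30 → locker 4  [load 210/220]
  30 → locker 5  [load 150/220]
  20 → locker 5  [load 170/220]
5 storage lockers opened.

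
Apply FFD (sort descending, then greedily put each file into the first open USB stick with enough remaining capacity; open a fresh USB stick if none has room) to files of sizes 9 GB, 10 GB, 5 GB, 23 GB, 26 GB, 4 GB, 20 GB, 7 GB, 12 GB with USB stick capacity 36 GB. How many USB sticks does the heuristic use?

4

Sorted descending: 26, 23, 20, 12, 10, 9, 7, 5, 4.
  26 → USB stick 1 (new)  [load 26/36]
  23 → USB stick 2 (new)  [load 23/36]
  20 → USB stick 3 (new)  [load 20/36]
  12 → USB stick 2  [load 35/36]
  10 → USB stick 1  [load 36/36]
  9 → USB stick 3  [load 29/36]
  7 → USB stick 3  [load 36/36]
  5 → USB stick 4 (new)  [load 5/36]
  4 → USB stick 4  [load 9/36]
4 USB sticks opened.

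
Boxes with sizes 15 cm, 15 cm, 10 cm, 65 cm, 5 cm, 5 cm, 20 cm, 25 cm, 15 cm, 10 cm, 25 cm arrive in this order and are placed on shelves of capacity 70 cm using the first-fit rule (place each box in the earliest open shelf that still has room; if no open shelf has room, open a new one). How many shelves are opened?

4

  15 → shelf 1 (new)  [load 15/70]
  15 → shelf 1  [load 30/70]
  10 → shelf 1  [load 40/70]
  65 → shelf 2 (new)  [load 65/70]
  5 → shelf 1  [load 45/70]
  5 → shelf 1  [load 50/70]
  20 → shelf 1  [load 70/70]
  25 → shelf 3 (new)  [load 25/70]
  15 → shelf 3  [load 40/70]
  10 → shelf 3  [load 50/70]
  25 → shelf 4 (new)  [load 25/70]
4 shelves opened.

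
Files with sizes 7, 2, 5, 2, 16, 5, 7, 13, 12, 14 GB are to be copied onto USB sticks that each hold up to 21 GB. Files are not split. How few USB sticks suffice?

Total = 16 + 14 + 13 + 12 + 7 + 7 + 5 + 5 + 2 + 2 = 83 GB.
Lower bound: ⌈83/21⌉ = 4 USB sticks.
A packing using 4 USB sticks:
  USB stick 1: 16 + 5 = 21
  USB stick 2: 14 + 7 = 21
  USB stick 3: 13 + 7 = 20
  USB stick 4: 12 + 5 + 2 + 2 = 21
This matches the lower bound, so 4 is optimal.

4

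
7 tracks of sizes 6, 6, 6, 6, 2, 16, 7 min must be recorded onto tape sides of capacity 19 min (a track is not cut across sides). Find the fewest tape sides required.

3

Total = 16 + 7 + 6 + 6 + 6 + 6 + 2 = 49 min.
Lower bound: ⌈49/19⌉ = 3 tape sides.
A packing using 3 tape sides:
  side 1: 16 + 2 = 18
  side 2: 7 + 6 + 6 = 19
  side 3: 6 + 6 = 12
This matches the lower bound, so 3 is optimal.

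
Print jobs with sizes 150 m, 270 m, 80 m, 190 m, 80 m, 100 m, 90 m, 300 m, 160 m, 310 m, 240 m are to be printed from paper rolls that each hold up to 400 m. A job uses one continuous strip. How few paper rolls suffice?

Total = 310 + 300 + 270 + 240 + 190 + 160 + 150 + 100 + 90 + 80 + 80 = 1970 m.
Lower bound: ⌈1970/400⌉ = 5 paper rolls.
A packing using 6 paper rolls:
  roll 1: 310 + 90 = 400
  roll 2: 300 + 100 = 400
  roll 3: 270 + 80 = 350
  roll 4: 240 + 160 = 400
  roll 5: 190 + 150 = 340
  roll 6: 80 = 80
No arrangement into 5 paper rolls stays within capacity, so 6 is optimal.

6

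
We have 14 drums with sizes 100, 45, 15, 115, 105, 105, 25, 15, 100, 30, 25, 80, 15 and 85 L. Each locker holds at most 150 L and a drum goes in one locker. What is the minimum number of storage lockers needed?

Total = 115 + 105 + 105 + 100 + 100 + 85 + 80 + 45 + 30 + 25 + 25 + 15 + 15 + 15 = 860 L.
Lower bound: ⌈860/150⌉ = 6 storage lockers.
Also, 7 drums each exceed 75 L, and no two of those can share a locker, so at least 7 storage lockers are needed.
A packing using 7 storage lockers:
  locker 1: 115 + 30 = 145
  locker 2: 105 + 45 = 150
  locker 3: 105 + 25 + 15 = 145
  locker 4: 100 + 25 + 15 = 140
  locker 5: 100 + 15 = 115
  locker 6: 85 = 85
  locker 7: 80 = 80
This matches the lower bound, so 7 is optimal.

7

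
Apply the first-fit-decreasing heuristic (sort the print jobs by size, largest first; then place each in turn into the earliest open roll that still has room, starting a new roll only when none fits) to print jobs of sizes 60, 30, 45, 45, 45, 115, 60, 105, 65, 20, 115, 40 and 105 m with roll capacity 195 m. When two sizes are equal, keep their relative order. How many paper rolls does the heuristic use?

Sorted descending: 115, 115, 105, 105, 65, 60, 60, 45, 45, 45, 40, 30, 20.
  115 → roll 1 (new)  [load 115/195]
  115 → roll 2 (new)  [load 115/195]
  105 → roll 3 (new)  [load 105/195]
  105 → roll 4 (new)  [load 105/195]
  65 → roll 1  [load 180/195]
  60 → roll 2  [load 175/195]
  60 → roll 3  [load 165/195]
  45 → roll 4  [load 150/195]
  45 → roll 4  [load 195/195]
  45 → roll 5 (new)  [load 45/195]
  40 → roll 5  [load 85/195]
  30 → roll 3  [load 195/195]
  20 → roll 2  [load 195/195]
5 paper rolls opened.

5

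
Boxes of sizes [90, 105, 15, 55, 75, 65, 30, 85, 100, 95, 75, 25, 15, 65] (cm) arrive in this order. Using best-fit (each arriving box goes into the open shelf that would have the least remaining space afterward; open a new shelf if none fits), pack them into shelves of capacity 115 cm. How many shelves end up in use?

  90 → shelf 1 (new)  [load 90/115]
  105 → shelf 2 (new)  [load 105/115]
  15 → shelf 1  [load 105/115]
  55 → shelf 3 (new)  [load 55/115]
  75 → shelf 4 (new)  [load 75/115]
  65 → shelf 5 (new)  [load 65/115]
  30 → shelf 4  [load 105/115]
  85 → shelf 6 (new)  [load 85/115]
  100 → shelf 7 (new)  [load 100/115]
  95 → shelf 8 (new)  [load 95/115]
  75 → shelf 9 (new)  [load 75/115]
  25 → shelf 6  [load 110/115]
  15 → shelf 7  [load 115/115]
  65 → shelf 10 (new)  [load 65/115]
10 shelves opened.

10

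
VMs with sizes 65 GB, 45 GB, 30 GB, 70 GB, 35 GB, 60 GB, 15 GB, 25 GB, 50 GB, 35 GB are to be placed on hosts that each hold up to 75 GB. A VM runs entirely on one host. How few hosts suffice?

6

Total = 70 + 65 + 60 + 50 + 45 + 35 + 35 + 30 + 25 + 15 = 430 GB.
Lower bound: ⌈430/75⌉ = 6 hosts.
A packing using 6 hosts:
  host 1: 70 = 70
  host 2: 65 = 65
  host 3: 60 + 15 = 75
  host 4: 50 + 25 = 75
  host 5: 45 + 30 = 75
  host 6: 35 + 35 = 70
This matches the lower bound, so 6 is optimal.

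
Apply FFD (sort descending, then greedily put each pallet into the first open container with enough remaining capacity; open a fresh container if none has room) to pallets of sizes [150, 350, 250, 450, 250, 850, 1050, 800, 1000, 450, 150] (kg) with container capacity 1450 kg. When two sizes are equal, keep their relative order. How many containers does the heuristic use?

Sorted descending: 1050, 1000, 850, 800, 450, 450, 350, 250, 250, 150, 150.
  1050 → container 1 (new)  [load 1050/1450]
  1000 → container 2 (new)  [load 1000/1450]
  850 → container 3 (new)  [load 850/1450]
  800 → container 4 (new)  [load 800/1450]
  450 → container 2  [load 1450/1450]
  450 → container 3  [load 1300/1450]
  350 → container 1  [load 1400/1450]
  250 → container 4  [load 1050/1450]
  250 → container 4  [load 1300/1450]
  150 → container 3  [load 1450/1450]
  150 → container 4  [load 1450/1450]
4 containers opened.

4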